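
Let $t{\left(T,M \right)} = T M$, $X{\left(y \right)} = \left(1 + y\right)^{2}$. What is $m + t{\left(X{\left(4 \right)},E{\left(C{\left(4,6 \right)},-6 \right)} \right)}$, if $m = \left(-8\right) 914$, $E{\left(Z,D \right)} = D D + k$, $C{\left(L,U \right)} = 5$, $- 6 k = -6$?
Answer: $-6387$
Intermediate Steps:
$k = 1$ ($k = \left(- \frac{1}{6}\right) \left(-6\right) = 1$)
$E{\left(Z,D \right)} = 1 + D^{2}$ ($E{\left(Z,D \right)} = D D + 1 = D^{2} + 1 = 1 + D^{2}$)
$m = -7312$
$t{\left(T,M \right)} = M T$
$m + t{\left(X{\left(4 \right)},E{\left(C{\left(4,6 \right)},-6 \right)} \right)} = -7312 + \left(1 + \left(-6\right)^{2}\right) \left(1 + 4\right)^{2} = -7312 + \left(1 + 36\right) 5^{2} = -7312 + 37 \cdot 25 = -7312 + 925 = -6387$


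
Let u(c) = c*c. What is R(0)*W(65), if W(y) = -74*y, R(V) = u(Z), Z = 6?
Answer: -173160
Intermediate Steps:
u(c) = c²
R(V) = 36 (R(V) = 6² = 36)
R(0)*W(65) = 36*(-74*65) = 36*(-4810) = -173160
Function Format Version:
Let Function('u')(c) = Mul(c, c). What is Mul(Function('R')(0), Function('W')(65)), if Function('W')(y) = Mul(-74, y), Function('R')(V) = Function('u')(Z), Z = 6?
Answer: -173160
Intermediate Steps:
Function('u')(c) = Pow(c, 2)
Function('R')(V) = 36 (Function('R')(V) = Pow(6, 2) = 36)
Mul(Function('R')(0), Function('W')(65)) = Mul(36, Mul(-74, 65)) = Mul(36, -4810) = -173160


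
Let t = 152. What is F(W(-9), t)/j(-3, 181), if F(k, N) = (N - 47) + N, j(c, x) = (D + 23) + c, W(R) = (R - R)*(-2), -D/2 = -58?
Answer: 257/136 ≈ 1.8897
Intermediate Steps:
D = 116 (D = -2*(-58) = 116)
W(R) = 0 (W(R) = 0*(-2) = 0)
j(c, x) = 139 + c (j(c, x) = (116 + 23) + c = 139 + c)
F(k, N) = -47 + 2*N (F(k, N) = (-47 + N) + N = -47 + 2*N)
F(W(-9), t)/j(-3, 181) = (-47 + 2*152)/(139 - 3) = (-47 + 304)/136 = 257*(1/136) = 257/136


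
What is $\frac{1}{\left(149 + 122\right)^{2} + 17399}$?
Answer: $\frac{1}{90840} \approx 1.1008 \cdot 10^{-5}$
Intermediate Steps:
$\frac{1}{\left(149 + 122\right)^{2} + 17399} = \frac{1}{271^{2} + 17399} = \frac{1}{73441 + 17399} = \frac{1}{90840}$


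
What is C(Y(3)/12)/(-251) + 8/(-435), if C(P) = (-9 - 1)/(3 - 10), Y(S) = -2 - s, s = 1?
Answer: -18406/764295 ≈ -0.024082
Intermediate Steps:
Y(S) = -3 (Y(S) = -2 - 1*1 = -2 - 1 = -3)
C(P) = 10/7 (C(P) = -10/(-7) = -10*(-⅐) = 10/7)
C(Y(3)/12)/(-251) + 8/(-435) = (10/7)/(-251) + 8/(-435) = (10/7)*(-1/251) + 8*(-1/435) = -10/1757 - 8/435 = -18406/764295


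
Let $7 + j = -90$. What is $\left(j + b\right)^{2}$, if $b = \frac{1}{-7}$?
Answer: $\frac{462400}{49} \approx 9436.7$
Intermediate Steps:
$j = -97$ ($j = -7 - 90 = -97$)
$b = - \frac{1}{7} \approx -0.14286$
$\left(j + b\right)^{2} = \left(-97 - \frac{1}{7}\right)^{2} = \left(- \frac{680}{7}\right)^{2} = \frac{462400}{49}$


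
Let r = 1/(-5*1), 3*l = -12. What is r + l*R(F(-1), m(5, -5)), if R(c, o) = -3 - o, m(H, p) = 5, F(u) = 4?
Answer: 159/5 ≈ 31.800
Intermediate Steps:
l = -4 (l = (⅓)*(-12) = -4)
r = -⅕ (r = 1/(-5) = -⅕ ≈ -0.20000)
r + l*R(F(-1), m(5, -5)) = -⅕ - 4*(-3 - 1*5) = -⅕ - 4*(-3 - 5) = -⅕ - 4*(-8) = -⅕ + 32 = 159/5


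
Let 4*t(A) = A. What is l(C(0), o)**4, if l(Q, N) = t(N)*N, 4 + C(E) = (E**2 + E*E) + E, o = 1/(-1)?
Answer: 1/256 ≈ 0.0039063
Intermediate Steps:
o = -1
t(A) = A/4
C(E) = -4 + E + 2*E**2 (C(E) = -4 + ((E**2 + E*E) + E) = -4 + ((E**2 + E**2) + E) = -4 + (2*E**2 + E) = -4 + (E + 2*E**2) = -4 + E + 2*E**2)
l(Q, N) = N**2/4 (l(Q, N) = (N/4)*N = N**2/4)
l(C(0), o)**4 = ((1/4)*(-1)**2)**4 = ((1/4)*1)**4 = (1/4)**4 = 1/256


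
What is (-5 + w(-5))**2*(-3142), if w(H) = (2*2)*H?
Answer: -1963750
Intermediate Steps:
w(H) = 4*H
(-5 + w(-5))**2*(-3142) = (-5 + 4*(-5))**2*(-3142) = (-5 - 20)**2*(-3142) = (-25)**2*(-3142) = 625*(-3142) = -1963750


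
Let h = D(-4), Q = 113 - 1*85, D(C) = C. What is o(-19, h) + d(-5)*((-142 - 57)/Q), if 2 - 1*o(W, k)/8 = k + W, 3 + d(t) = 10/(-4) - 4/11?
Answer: 148871/616 ≈ 241.67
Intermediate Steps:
d(t) = -129/22 (d(t) = -3 + (10/(-4) - 4/11) = -3 + (10*(-¼) - 4*1/11) = -3 + (-5/2 - 4/11) = -3 - 63/22 = -129/22)
Q = 28 (Q = 113 - 85 = 28)
h = -4
o(W, k) = 16 - 8*W - 8*k (o(W, k) = 16 - 8*(k + W) = 16 - 8*(W + k) = 16 + (-8*W - 8*k) = 16 - 8*W - 8*k)
o(-19, h) + d(-5)*((-142 - 57)/Q) = (16 - 8*(-19) - 8*(-4)) - 129*(-142 - 57)/(22*28) = (16 + 152 + 32) - (-25671)/(22*28) = 200 - 129/22*(-199/28) = 200 + 25671/616 = 148871/616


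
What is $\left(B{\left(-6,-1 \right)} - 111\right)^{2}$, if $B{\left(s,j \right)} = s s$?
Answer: $5625$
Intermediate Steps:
$B{\left(s,j \right)} = s^{2}$
$\left(B{\left(-6,-1 \right)} - 111\right)^{2} = \left(\left(-6\right)^{2} - 111\right)^{2} = \left(36 - 111\right)^{2} = \left(-75\right)^{2} = 5625$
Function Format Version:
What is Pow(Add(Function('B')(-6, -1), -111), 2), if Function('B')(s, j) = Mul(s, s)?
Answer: 5625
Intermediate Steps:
Function('B')(s, j) = Pow(s, 2)
Pow(Add(Function('B')(-6, -1), -111), 2) = Pow(Add(Pow(-6, 2), -111), 2) = Pow(Add(36, -111), 2) = Pow(-75, 2) = 5625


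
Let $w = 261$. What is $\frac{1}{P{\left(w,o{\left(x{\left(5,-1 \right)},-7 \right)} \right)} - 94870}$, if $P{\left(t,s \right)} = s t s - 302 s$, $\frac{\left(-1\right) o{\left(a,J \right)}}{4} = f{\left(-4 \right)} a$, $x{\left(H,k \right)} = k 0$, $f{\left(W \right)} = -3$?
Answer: $- \frac{1}{94870} \approx -1.0541 \cdot 10^{-5}$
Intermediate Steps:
$x{\left(H,k \right)} = 0$
$o{\left(a,J \right)} = 12 a$ ($o{\left(a,J \right)} = - 4 \left(- 3 a\right) = 12 a$)
$P{\left(t,s \right)} = - 302 s + t s^{2}$ ($P{\left(t,s \right)} = t s^{2} - 302 s = - 302 s + t s^{2}$)
$\frac{1}{P{\left(w,o{\left(x{\left(5,-1 \right)},-7 \right)} \right)} - 94870} = \frac{1}{12 \cdot 0 \left(-302 + 12 \cdot 0 \cdot 261\right) - 94870} = \frac{1}{0 \left(-302 + 0 \cdot 261\right) - 94870} = \frac{1}{0 \left(-302 + 0\right) - 94870} = \frac{1}{0 \left(-302\right) - 94870} = \frac{1}{0 - 94870} = \frac{1}{-94870} = - \frac{1}{94870}$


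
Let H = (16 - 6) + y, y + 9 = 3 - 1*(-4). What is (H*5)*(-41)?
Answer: -1640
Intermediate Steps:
y = -2 (y = -9 + (3 - 1*(-4)) = -9 + (3 + 4) = -9 + 7 = -2)
H = 8 (H = (16 - 6) - 2 = 10 - 2 = 8)
(H*5)*(-41) = (8*5)*(-41) = 40*(-41) = -1640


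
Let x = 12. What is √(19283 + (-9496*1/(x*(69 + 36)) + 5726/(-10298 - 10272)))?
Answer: √7431224283910/19635 ≈ 138.84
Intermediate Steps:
√(19283 + (-9496*1/(x*(69 + 36)) + 5726/(-10298 - 10272))) = √(19283 + (-9496*1/(12*(69 + 36)) + 5726/(-10298 - 10272))) = √(19283 + (-9496/(12*105) + 5726/(-20570))) = √(19283 + (-9496/1260 + 5726*(-1/20570))) = √(19283 + (-9496*1/1260 - 2863/10285)) = √(19283 + (-2374/315 - 2863/10285)) = √(19283 - 5063687/647955) = √(12489452578/647955) = √7431224283910/19635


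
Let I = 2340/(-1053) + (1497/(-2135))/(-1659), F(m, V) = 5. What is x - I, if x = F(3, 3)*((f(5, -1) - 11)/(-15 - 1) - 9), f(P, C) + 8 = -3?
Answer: -3052029103/85007160 ≈ -35.903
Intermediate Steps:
f(P, C) = -11 (f(P, C) = -8 - 3 = -11)
x = -305/8 (x = 5*((-11 - 11)/(-15 - 1) - 9) = 5*(-22/(-16) - 9) = 5*(-22*(-1/16) - 9) = 5*(11/8 - 9) = 5*(-61/8) = -305/8 ≈ -38.125)
I = -23608609/10625895 (I = 2340*(-1/1053) + (1497*(-1/2135))*(-1/1659) = -20/9 - 1497/2135*(-1/1659) = -20/9 + 499/1180655 = -23608609/10625895 ≈ -2.2218)
x - I = -305/8 - 1*(-23608609/10625895) = -305/8 + 23608609/10625895 = -3052029103/85007160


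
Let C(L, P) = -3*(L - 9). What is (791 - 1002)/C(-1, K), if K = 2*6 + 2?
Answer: -211/30 ≈ -7.0333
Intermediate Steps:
K = 14 (K = 12 + 2 = 14)
C(L, P) = 27 - 3*L (C(L, P) = -3*(-9 + L) = 27 - 3*L)
(791 - 1002)/C(-1, K) = (791 - 1002)/(27 - 3*(-1)) = -211/(27 + 3) = -211/30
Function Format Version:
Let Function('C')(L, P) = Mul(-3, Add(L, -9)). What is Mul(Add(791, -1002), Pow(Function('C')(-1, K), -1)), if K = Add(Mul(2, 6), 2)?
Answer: Rational(-211, 30) ≈ -7.0333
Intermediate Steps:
K = 14 (K = Add(12, 2) = 14)
Function('C')(L, P) = Add(27, Mul(-3, L)) (Function('C')(L, P) = Mul(-3, Add(-9, L)) = Add(27, Mul(-3, L)))
Mul(Add(791, -1002), Pow(Function('C')(-1, K), -1)) = Mul(Add(791, -1002), Pow(Add(27, Mul(-3, -1)), -1)) = Mul(-211, Pow(Add(27, 3), -1)) = Mul(-211, Pow(30, -1)) = Mul(-211, Rational(1, 30)) = Rational(-211, 30)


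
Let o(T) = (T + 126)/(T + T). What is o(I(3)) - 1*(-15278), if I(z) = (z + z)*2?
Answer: 61135/4 ≈ 15284.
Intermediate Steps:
I(z) = 4*z (I(z) = (2*z)*2 = 4*z)
o(T) = (126 + T)/(2*T) (o(T) = (126 + T)/((2*T)) = (126 + T)*(1/(2*T)) = (126 + T)/(2*T))
o(I(3)) - 1*(-15278) = (126 + 4*3)/(2*((4*3))) - 1*(-15278) = (½)*(126 + 12)/12 + 15278 = (½)*(1/12)*138 + 15278 = 23/4 + 15278 = 61135/4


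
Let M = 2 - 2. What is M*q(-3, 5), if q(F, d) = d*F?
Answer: 0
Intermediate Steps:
q(F, d) = F*d
M = 0
M*q(-3, 5) = 0*(-3*5) = 0*(-15) = 0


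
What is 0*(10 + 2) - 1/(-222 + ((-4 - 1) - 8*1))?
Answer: 1/235 ≈ 0.0042553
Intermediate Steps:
0*(10 + 2) - 1/(-222 + ((-4 - 1) - 8*1)) = 0*12 - 1/(-222 + (-5 - 8)) = 0 - 1/(-222 - 13) = 0 - 1/(-235) = 0 - 1*(-1/235) = 0 + 1/235 = 1/235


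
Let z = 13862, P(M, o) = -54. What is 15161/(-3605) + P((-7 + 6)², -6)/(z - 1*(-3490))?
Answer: -14626019/3475220 ≈ -4.2087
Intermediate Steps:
15161/(-3605) + P((-7 + 6)², -6)/(z - 1*(-3490)) = 15161/(-3605) - 54/(13862 - 1*(-3490)) = 15161*(-1/3605) - 54/(13862 + 3490) = -15161/3605 - 54/17352 = -15161/3605 - 54*1/17352 = -15161/3605 - 3/964 = -14626019/3475220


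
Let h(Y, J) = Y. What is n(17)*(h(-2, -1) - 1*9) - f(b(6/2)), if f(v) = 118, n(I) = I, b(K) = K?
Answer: -305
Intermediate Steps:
n(17)*(h(-2, -1) - 1*9) - f(b(6/2)) = 17*(-2 - 1*9) - 1*118 = 17*(-2 - 9) - 118 = 17*(-11) - 118 = -187 - 118 = -305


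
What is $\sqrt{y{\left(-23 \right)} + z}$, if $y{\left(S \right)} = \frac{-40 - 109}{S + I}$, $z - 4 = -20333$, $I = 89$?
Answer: $\frac{i \sqrt{88562958}}{66} \approx 142.59 i$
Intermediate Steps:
$z = -20329$ ($z = 4 - 20333 = -20329$)
$y{\left(S \right)} = - \frac{149}{89 + S}$ ($y{\left(S \right)} = \frac{-40 - 109}{S + 89} = - \frac{149}{89 + S}$)
$\sqrt{y{\left(-23 \right)} + z} = \sqrt{- \frac{149}{89 - 23} - 20329} = \sqrt{- \frac{149}{66} - 20329} = \sqrt{- \frac{1341863}{66}} = \frac{i \sqrt{88562958}}{66}$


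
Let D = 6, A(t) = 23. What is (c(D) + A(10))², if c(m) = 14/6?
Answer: 5776/9 ≈ 641.78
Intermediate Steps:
c(m) = 7/3 (c(m) = 14*(⅙) = 7/3)
(c(D) + A(10))² = (7/3 + 23)² = (76/3)² = 5776/9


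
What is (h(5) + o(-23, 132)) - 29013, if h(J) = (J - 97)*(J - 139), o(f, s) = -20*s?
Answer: -19325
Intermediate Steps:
h(J) = (-139 + J)*(-97 + J) (h(J) = (-97 + J)*(-139 + J) = (-139 + J)*(-97 + J))
(h(5) + o(-23, 132)) - 29013 = ((13483 + 5² - 236*5) - 20*132) - 29013 = ((13483 + 25 - 1180) - 2640) - 29013 = (12328 - 2640) - 29013 = 9688 - 29013 = -19325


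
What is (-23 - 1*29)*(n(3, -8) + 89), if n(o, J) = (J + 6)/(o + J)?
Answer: -23244/5 ≈ -4648.8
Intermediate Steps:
n(o, J) = (6 + J)/(J + o)
(-23 - 1*29)*(n(3, -8) + 89) = (-23 - 1*29)*((6 - 8)/(-8 + 3) + 89) = (-23 - 29)*(-2/(-5) + 89) = -52*(-⅕*(-2) + 89) = -52*(⅖ + 89) = -52*447/5 = -23244/5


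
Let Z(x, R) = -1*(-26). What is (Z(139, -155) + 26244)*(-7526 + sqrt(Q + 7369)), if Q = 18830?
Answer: -197708020 + 78810*sqrt(2911) ≈ -1.9346e+8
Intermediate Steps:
Z(x, R) = 26
(Z(139, -155) + 26244)*(-7526 + sqrt(Q + 7369)) = (26 + 26244)*(-7526 + sqrt(18830 + 7369)) = 26270*(-7526 + sqrt(26199)) = 26270*(-7526 + 3*sqrt(2911)) = -197708020 + 78810*sqrt(2911)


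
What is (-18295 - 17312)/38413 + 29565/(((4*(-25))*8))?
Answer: -232833189/6146080 ≈ -37.883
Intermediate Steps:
(-18295 - 17312)/38413 + 29565/(((4*(-25))*8)) = -35607*1/38413 + 29565/((-100*8)) = -35607/38413 + 29565/(-800) = -35607/38413 + 29565*(-1/800) = -35607/38413 - 5913/160 = -232833189/6146080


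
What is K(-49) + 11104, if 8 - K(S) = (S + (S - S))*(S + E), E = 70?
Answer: 12141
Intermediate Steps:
K(S) = 8 - S*(70 + S) (K(S) = 8 - (S + (S - S))*(S + 70) = 8 - (S + 0)*(70 + S) = 8 - S*(70 + S))
K(-49) + 11104 = (8 - 1*(-49)² - 70*(-49)) + 11104 = (8 - 1*2401 + 3430) + 11104 = (8 - 2401 + 3430) + 11104 = 1037 + 11104 = 12141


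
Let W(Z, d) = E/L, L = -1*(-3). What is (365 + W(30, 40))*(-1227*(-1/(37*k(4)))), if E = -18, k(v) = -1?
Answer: -440493/37 ≈ -11905.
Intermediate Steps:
L = 3
W(Z, d) = -6 (W(Z, d) = -18/3 = -18*⅓ = -6)
(365 + W(30, 40))*(-1227*(-1/(37*k(4)))) = (365 - 6)*(-1227/((-1*(-37)))) = 359*(-1227/37) = -440493/37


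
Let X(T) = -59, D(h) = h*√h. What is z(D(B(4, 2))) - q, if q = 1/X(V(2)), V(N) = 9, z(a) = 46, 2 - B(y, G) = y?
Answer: 2715/59 ≈ 46.017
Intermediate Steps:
B(y, G) = 2 - y
D(h) = h^(3/2)
q = -1/59 (q = 1/(-59) = -1/59 ≈ -0.016949)
z(D(B(4, 2))) - q = 46 - 1*(-1/59) = 46 + 1/59 = 2715/59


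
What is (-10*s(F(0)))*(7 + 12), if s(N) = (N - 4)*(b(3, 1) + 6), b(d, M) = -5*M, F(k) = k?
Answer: 760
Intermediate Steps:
s(N) = -4 + N (s(N) = (N - 4)*(-5*1 + 6) = (-4 + N)*(-5 + 6) = (-4 + N)*1 = -4 + N)
(-10*s(F(0)))*(7 + 12) = (-10*(-4 + 0))*(7 + 12) = -10*(-4)*19 = 40*19 = 760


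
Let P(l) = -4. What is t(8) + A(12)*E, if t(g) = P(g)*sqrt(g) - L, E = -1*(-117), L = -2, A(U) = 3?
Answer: 353 - 8*sqrt(2) ≈ 341.69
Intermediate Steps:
E = 117
t(g) = 2 - 4*sqrt(g) (t(g) = -4*sqrt(g) - 1*(-2) = -4*sqrt(g) + 2 = 2 - 4*sqrt(g))
t(8) + A(12)*E = (2 - 8*sqrt(2)) + 3*117 = (2 - 8*sqrt(2)) + 351 = 353 - 8*sqrt(2)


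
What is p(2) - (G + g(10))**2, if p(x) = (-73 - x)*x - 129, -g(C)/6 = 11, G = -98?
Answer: -27175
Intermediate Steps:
g(C) = -66 (g(C) = -6*11 = -66)
p(x) = -129 + x*(-73 - x) (p(x) = x*(-73 - x) - 129 = -129 + x*(-73 - x))
p(2) - (G + g(10))**2 = (-129 - 1*2**2 - 73*2) - (-98 - 66)**2 = (-129 - 1*4 - 146) - 1*(-164)**2 = (-129 - 4 - 146) - 1*26896 = -279 - 26896 = -27175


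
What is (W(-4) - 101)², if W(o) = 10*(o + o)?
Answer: 32761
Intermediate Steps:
W(o) = 20*o (W(o) = 10*(2*o) = 20*o)
(W(-4) - 101)² = (20*(-4) - 101)² = (-80 - 101)² = (-181)² = 32761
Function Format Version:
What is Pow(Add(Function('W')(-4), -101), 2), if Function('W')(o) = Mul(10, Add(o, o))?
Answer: 32761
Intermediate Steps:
Function('W')(o) = Mul(20, o) (Function('W')(o) = Mul(10, Mul(2, o)) = Mul(20, o))
Pow(Add(Function('W')(-4), -101), 2) = Pow(Add(Mul(20, -4), -101), 2) = Pow(Add(-80, -101), 2) = Pow(-181, 2) = 32761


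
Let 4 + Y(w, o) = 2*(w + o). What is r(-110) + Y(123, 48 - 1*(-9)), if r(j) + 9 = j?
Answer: 237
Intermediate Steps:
r(j) = -9 + j
Y(w, o) = -4 + 2*o + 2*w (Y(w, o) = -4 + 2*(w + o) = -4 + 2*(o + w) = -4 + (2*o + 2*w) = -4 + 2*o + 2*w)
r(-110) + Y(123, 48 - 1*(-9)) = (-9 - 110) + (-4 + 2*(48 - 1*(-9)) + 2*123) = -119 + (-4 + 2*(48 + 9) + 246) = -119 + (-4 + 2*57 + 246) = -119 + (-4 + 114 + 246) = -119 + 356 = 237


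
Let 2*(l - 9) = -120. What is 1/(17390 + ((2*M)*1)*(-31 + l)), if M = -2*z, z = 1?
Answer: 1/17718 ≈ 5.6440e-5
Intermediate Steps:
l = -51 (l = 9 + (1/2)*(-120) = 9 - 60 = -51)
M = -2 (M = -2*1 = -2)
1/(17390 + ((2*M)*1)*(-31 + l)) = 1/(17390 + ((2*(-2))*1)*(-31 - 51)) = 1/(17390 - 4*1*(-82)) = 1/(17390 - 4*(-82)) = 1/(17390 + 328) = 1/17718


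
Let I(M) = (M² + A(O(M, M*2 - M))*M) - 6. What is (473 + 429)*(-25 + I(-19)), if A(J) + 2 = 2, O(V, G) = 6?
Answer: 297660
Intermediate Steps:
A(J) = 0 (A(J) = -2 + 2 = 0)
I(M) = -6 + M² (I(M) = (M² + 0*M) - 6 = (M² + 0) - 6 = M² - 6 = -6 + M²)
(473 + 429)*(-25 + I(-19)) = (473 + 429)*(-25 + (-6 + (-19)²)) = 902*(-25 + (-6 + 361)) = 902*(-25 + 355) = 902*330 = 297660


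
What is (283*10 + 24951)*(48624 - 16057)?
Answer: 904743827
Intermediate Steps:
(283*10 + 24951)*(48624 - 16057) = (2830 + 24951)*32567 = 27781*32567 = 904743827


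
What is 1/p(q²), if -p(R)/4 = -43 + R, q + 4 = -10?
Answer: -1/612 ≈ -0.0016340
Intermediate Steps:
q = -14 (q = -4 - 10 = -14)
p(R) = 172 - 4*R (p(R) = -4*(-43 + R) = 172 - 4*R)
1/p(q²) = 1/(172 - 4*(-14)²) = 1/(172 - 4*196) = 1/(172 - 784) = 1/(-612) = -1/612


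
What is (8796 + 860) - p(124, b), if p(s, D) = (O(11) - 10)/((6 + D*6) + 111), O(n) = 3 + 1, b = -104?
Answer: 1631862/169 ≈ 9656.0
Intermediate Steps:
O(n) = 4
p(s, D) = -6/(117 + 6*D) (p(s, D) = (4 - 10)/((6 + D*6) + 111) = -6/((6 + 6*D) + 111) = -6/(117 + 6*D))
(8796 + 860) - p(124, b) = (8796 + 860) - (-2)/(39 + 2*(-104)) = 9656 - (-2)/(39 - 208) = 9656 - (-2)/(-169) = 9656 - (-2)*(-1)/169 = 9656 - 1*2/169 = 9656 - 2/169 = 1631862/169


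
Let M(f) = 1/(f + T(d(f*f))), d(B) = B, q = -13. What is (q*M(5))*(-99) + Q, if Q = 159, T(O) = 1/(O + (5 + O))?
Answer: 38223/92 ≈ 415.47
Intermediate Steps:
T(O) = 1/(5 + 2*O)
M(f) = 1/(f + 1/(5 + 2*f**2)) (M(f) = 1/(f + 1/(5 + 2*(f*f))) = 1/(f + 1/(5 + 2*f**2)))
(q*M(5))*(-99) + Q = -13*(5 + 2*5**2)/(1 + 5*(5 + 2*5**2))*(-99) + 159 = -13*(5 + 2*25)/(1 + 5*(5 + 2*25))*(-99) + 159 = -13*(5 + 50)/(1 + 5*(5 + 50))*(-99) + 159 = -13*55/(1 + 5*55)*(-99) + 159 = -13*55/(1 + 275)*(-99) + 159 = -13*55/276*(-99) + 159 = -715/276*(-99) + 159 = 23595/92 + 159 = 38223/92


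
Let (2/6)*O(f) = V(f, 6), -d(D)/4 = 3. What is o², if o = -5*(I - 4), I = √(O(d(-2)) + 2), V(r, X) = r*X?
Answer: 25*(4 - I*√214)² ≈ -4950.0 - 2925.7*I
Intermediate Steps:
V(r, X) = X*r
d(D) = -12 (d(D) = -4*3 = -12)
O(f) = 18*f (O(f) = 3*(6*f) = 18*f)
I = I*√214 (I = √(18*(-12) + 2) = √(-216 + 2) = √(-214) = I*√214 ≈ 14.629*I)
o = 20 - 5*I*√214 (o = -5*(I*√214 - 4) = -5*(-4 + I*√214) = 20 - 5*I*√214 ≈ 20.0 - 73.144*I)
o² = (20 - 5*I*√214)²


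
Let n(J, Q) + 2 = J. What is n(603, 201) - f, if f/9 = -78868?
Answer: 710413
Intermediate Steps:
f = -709812 (f = 9*(-78868) = -709812)
n(J, Q) = -2 + J
n(603, 201) - f = (-2 + 603) - 1*(-709812) = 601 + 709812 = 710413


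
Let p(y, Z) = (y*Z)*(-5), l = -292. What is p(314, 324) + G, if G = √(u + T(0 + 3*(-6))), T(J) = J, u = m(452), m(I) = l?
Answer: -508680 + I*√310 ≈ -5.0868e+5 + 17.607*I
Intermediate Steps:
m(I) = -292
p(y, Z) = -5*Z*y (p(y, Z) = (Z*y)*(-5) = -5*Z*y)
u = -292
G = I*√310 (G = √(-292 + (0 + 3*(-6))) = √(-292 + (0 - 18)) = √(-292 - 18) = √(-310) = I*√310 ≈ 17.607*I)
p(314, 324) + G = -5*324*314 + I*√310 = -508680 + I*√310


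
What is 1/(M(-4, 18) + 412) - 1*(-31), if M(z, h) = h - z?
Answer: 13455/434 ≈ 31.002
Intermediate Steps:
1/(M(-4, 18) + 412) - 1*(-31) = 1/((18 - 1*(-4)) + 412) - 1*(-31) = 1/((18 + 4) + 412) + 31 = 1/(22 + 412) + 31 = 1/434 + 31 = 13455/434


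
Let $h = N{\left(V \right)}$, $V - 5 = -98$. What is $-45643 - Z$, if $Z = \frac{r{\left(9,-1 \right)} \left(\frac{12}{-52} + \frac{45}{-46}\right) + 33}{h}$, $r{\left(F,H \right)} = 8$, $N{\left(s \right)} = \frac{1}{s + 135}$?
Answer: $- \frac{13940207}{299} \approx -46623.0$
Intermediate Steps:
$V = -93$ ($V = 5 - 98 = -93$)
$N{\left(s \right)} = \frac{1}{135 + s}$
$h = \frac{1}{42}$ ($h = \frac{1}{135 - 93} = \frac{1}{42} \approx 0.02381$)
$Z = \frac{292950}{299}$ ($Z = \left(8 \left(\frac{12}{-52} + \frac{45}{-46}\right) + 33\right) \frac{1}{\frac{1}{42}} = \left(8 \left(12 \left(- \frac{1}{52}\right) + 45 \left(- \frac{1}{46}\right)\right) + 33\right) 42 = \left(8 \left(- \frac{3}{13} - \frac{45}{46}\right) + 33\right) 42 = \left(8 \left(- \frac{723}{598}\right) + 33\right) 42 = \left(- \frac{2892}{299} + 33\right) 42 = \frac{6975}{299} \cdot 42 = \frac{292950}{299} \approx 979.77$)
$-45643 - Z = -45643 - \frac{292950}{299} = - \frac{13940207}{299}$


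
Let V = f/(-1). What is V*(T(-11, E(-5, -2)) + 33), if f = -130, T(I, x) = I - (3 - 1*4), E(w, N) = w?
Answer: 2990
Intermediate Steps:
T(I, x) = 1 + I (T(I, x) = I - (3 - 4) = I - 1*(-1) = I + 1 = 1 + I)
V = 130 (V = -130/(-1) = -130*(-1) = 130)
V*(T(-11, E(-5, -2)) + 33) = 130*((1 - 11) + 33) = 130*(-10 + 33) = 130*23 = 2990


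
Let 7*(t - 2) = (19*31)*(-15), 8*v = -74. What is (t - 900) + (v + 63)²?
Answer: 81639/112 ≈ 728.92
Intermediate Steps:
v = -37/4 (v = (⅛)*(-74) = -37/4 ≈ -9.2500)
t = -8821/7 (t = 2 + ((19*31)*(-15))/7 = 2 + (589*(-15))/7 = 2 + (⅐)*(-8835) = 2 - 8835/7 = -8821/7 ≈ -1260.1)
(t - 900) + (v + 63)² = (-8821/7 - 900) + (-37/4 + 63)² = -15121/7 + (215/4)² = -15121/7 + 46225/16 = 81639/112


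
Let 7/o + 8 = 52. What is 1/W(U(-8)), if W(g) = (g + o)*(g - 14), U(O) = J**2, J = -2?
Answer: -22/915 ≈ -0.024044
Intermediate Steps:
U(O) = 4 (U(O) = (-2)**2 = 4)
o = 7/44 (o = 7/(-8 + 52) = 7/44 ≈ 0.15909)
W(g) = (-14 + g)*(7/44 + g) (W(g) = (g + 7/44)*(g - 14) = (7/44 + g)*(-14 + g) = (-14 + g)*(7/44 + g))
1/W(U(-8)) = 1/(-49/22 + 4**2 - 609/44*4) = 1/(-49/22 + 16 - 609/11) = 1/(-915/22) = -22/915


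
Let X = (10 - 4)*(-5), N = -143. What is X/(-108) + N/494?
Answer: -2/171 ≈ -0.011696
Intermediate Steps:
X = -30 (X = 6*(-5) = -30)
X/(-108) + N/494 = -30/(-108) - 143/494 = -30*(-1/108) - 143*1/494 = 5/18 - 11/38 = -2/171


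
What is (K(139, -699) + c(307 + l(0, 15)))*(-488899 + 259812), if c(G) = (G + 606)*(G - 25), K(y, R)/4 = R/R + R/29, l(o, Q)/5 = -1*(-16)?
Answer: -2387506685558/29 ≈ -8.2328e+10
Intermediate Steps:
l(o, Q) = 80 (l(o, Q) = 5*(-1*(-16)) = 5*16 = 80)
K(y, R) = 4 + 4*R/29 (K(y, R) = 4*(R/R + R/29) = 4*(1 + R*(1/29)) = 4*(1 + R/29) = 4 + 4*R/29)
c(G) = (-25 + G)*(606 + G) (c(G) = (606 + G)*(-25 + G) = (-25 + G)*(606 + G))
(K(139, -699) + c(307 + l(0, 15)))*(-488899 + 259812) = ((4 + (4/29)*(-699)) + (-15150 + (307 + 80)**2 + 581*(307 + 80)))*(-488899 + 259812) = ((4 - 2796/29) + (-15150 + 387**2 + 581*387))*(-229087) = (-2680/29 + (-15150 + 149769 + 224847))*(-229087) = (-2680/29 + 359466)*(-229087) = (10421834/29)*(-229087) = -2387506685558/29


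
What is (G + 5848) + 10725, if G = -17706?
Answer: -1133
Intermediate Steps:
(G + 5848) + 10725 = (-17706 + 5848) + 10725 = -11858 + 10725 = -1133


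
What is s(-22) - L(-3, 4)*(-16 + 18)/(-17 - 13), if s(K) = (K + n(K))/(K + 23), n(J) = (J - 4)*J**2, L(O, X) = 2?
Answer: -189088/15 ≈ -12606.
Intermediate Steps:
n(J) = J**2*(-4 + J) (n(J) = (-4 + J)*J**2 = J**2*(-4 + J))
s(K) = (K + K**2*(-4 + K))/(23 + K) (s(K) = (K + K**2*(-4 + K))/(K + 23) = (K + K**2*(-4 + K))/(23 + K))
s(-22) - L(-3, 4)*(-16 + 18)/(-17 - 13) = -22*(1 - 22*(-4 - 22))/(23 - 22) - 2*(-16 + 18)/(-17 - 13) = -22*(1 - 22*(-26))/1 - 2*2/(-30) = -22*1*(1 + 572) - 2*2*(-1/30) = -22*1*573 - 2*(-1)/15 = -12606 - 1*(-2/15) = -12606 + 2/15 = -189088/15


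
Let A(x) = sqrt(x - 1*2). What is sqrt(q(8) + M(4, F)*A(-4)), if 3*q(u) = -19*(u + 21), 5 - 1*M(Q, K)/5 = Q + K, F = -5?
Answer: sqrt(-1653 + 270*I*sqrt(6))/3 ≈ 2.6604 + 13.811*I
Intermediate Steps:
M(Q, K) = 25 - 5*K - 5*Q (M(Q, K) = 25 - 5*(Q + K) = 25 - 5*(K + Q) = 25 + (-5*K - 5*Q) = 25 - 5*K - 5*Q)
q(u) = -133 - 19*u/3 (q(u) = (-19*(u + 21))/3 = (-19*(21 + u))/3 = (-399 - 19*u)/3 = -133 - 19*u/3)
A(x) = sqrt(-2 + x) (A(x) = sqrt(x - 2) = sqrt(-2 + x))
sqrt(q(8) + M(4, F)*A(-4)) = sqrt((-133 - 19/3*8) + (25 - 5*(-5) - 5*4)*sqrt(-2 - 4)) = sqrt((-133 - 152/3) + (25 + 25 - 20)*sqrt(-6)) = sqrt(-551/3 + 30*(I*sqrt(6))) = sqrt(-551/3 + 30*I*sqrt(6))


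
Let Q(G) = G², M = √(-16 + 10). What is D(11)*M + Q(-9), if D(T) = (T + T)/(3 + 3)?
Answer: 81 + 11*I*√6/3 ≈ 81.0 + 8.9815*I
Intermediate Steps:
M = I*√6 (M = √(-6) = I*√6 ≈ 2.4495*I)
D(T) = T/3 (D(T) = (2*T)/6 = (2*T)*(⅙) = T/3)
D(11)*M + Q(-9) = ((⅓)*11)*(I*√6) + (-9)² = 11*(I*√6)/3 + 81 = 11*I*√6/3 + 81 = 81 + 11*I*√6/3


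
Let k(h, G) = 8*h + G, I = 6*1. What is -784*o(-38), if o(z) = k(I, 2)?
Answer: -39200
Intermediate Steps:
I = 6
k(h, G) = G + 8*h
o(z) = 50 (o(z) = 2 + 8*6 = 2 + 48 = 50)
-784*o(-38) = -784*50 = -39200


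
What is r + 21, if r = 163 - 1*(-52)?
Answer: 236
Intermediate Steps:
r = 215 (r = 163 + 52 = 215)
r + 21 = 215 + 21 = 236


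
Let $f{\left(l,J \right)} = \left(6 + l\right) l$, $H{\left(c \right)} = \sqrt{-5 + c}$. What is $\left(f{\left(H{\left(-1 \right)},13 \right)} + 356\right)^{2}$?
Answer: $122284 + 4200 i \sqrt{6} \approx 1.2228 \cdot 10^{5} + 10288.0 i$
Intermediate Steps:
$f{\left(l,J \right)} = l \left(6 + l\right)$
$\left(f{\left(H{\left(-1 \right)},13 \right)} + 356\right)^{2} = \left(\sqrt{-5 - 1} \left(6 + \sqrt{-5 - 1}\right) + 356\right)^{2} = \left(\sqrt{-6} \left(6 + \sqrt{-6}\right) + 356\right)^{2} = \left(i \sqrt{6} \left(6 + i \sqrt{6}\right) + 356\right)^{2} = \left(356 + i \sqrt{6} \left(6 + i \sqrt{6}\right)\right)^{2}$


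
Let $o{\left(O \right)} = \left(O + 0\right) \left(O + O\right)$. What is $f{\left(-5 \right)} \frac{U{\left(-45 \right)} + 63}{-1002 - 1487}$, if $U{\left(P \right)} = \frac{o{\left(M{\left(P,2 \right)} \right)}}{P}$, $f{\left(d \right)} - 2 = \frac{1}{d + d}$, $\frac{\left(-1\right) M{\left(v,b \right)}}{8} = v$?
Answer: $\frac{5697}{1310} \approx 4.3489$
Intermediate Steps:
$M{\left(v,b \right)} = - 8 v$
$f{\left(d \right)} = 2 + \frac{1}{2 d}$ ($f{\left(d \right)} = 2 + \frac{1}{d + d} = 2 + \frac{1}{2 d}$)
$o{\left(O \right)} = 2 O^{2}$ ($o{\left(O \right)} = O 2 O = 2 O^{2}$)
$U{\left(P \right)} = 128 P$ ($U{\left(P \right)} = \frac{2 \left(- 8 P\right)^{2}}{P} = \frac{2 \cdot 64 P^{2}}{P} = \frac{128 P^{2}}{P} = 128 P$)
$f{\left(-5 \right)} \frac{U{\left(-45 \right)} + 63}{-1002 - 1487} = \left(2 + \frac{1}{2 \left(-5\right)}\right) \frac{128 \left(-45\right) + 63}{-1002 - 1487} = \left(2 + \frac{1}{2} \left(- \frac{1}{5}\right)\right) \frac{-5760 + 63}{-2489} = \left(2 - \frac{1}{10}\right) \left(\left(-5697\right) \left(- \frac{1}{2489}\right)\right) = \frac{19}{10} \cdot \frac{5697}{2489} = \frac{5697}{1310}$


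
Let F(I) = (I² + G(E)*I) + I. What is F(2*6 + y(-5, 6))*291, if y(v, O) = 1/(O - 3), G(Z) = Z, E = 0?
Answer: 143560/3 ≈ 47853.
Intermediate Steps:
y(v, O) = 1/(-3 + O)
F(I) = I + I² (F(I) = (I² + 0*I) + I = (I² + 0) + I = I² + I = I + I²)
F(2*6 + y(-5, 6))*291 = ((2*6 + 1/(-3 + 6))*(1 + (2*6 + 1/(-3 + 6))))*291 = ((12 + 1/3)*(1 + (12 + 1/3)))*291 = ((12 + ⅓)*(1 + (12 + ⅓)))*291 = (37*(1 + 37/3)/3)*291 = ((37/3)*(40/3))*291 = (1480/9)*291 = 143560/3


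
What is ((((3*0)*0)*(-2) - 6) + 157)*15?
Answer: 2265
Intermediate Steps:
((((3*0)*0)*(-2) - 6) + 157)*15 = (((0*0)*(-2) - 6) + 157)*15 = ((0*(-2) - 6) + 157)*15 = ((0 - 6) + 157)*15 = (-6 + 157)*15 = 151*15 = 2265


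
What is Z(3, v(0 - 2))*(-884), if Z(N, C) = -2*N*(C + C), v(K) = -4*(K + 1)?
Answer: 42432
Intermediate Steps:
v(K) = -4 - 4*K (v(K) = -4*(1 + K) = -4 - 4*K)
Z(N, C) = -4*C*N (Z(N, C) = -2*N*2*C = -4*C*N)
Z(3, v(0 - 2))*(-884) = -4*(-4 - 4*(0 - 2))*3*(-884) = -4*(-4 - 4*(-2))*3*(-884) = -4*(-4 + 8)*3*(-884) = -4*4*3*(-884) = -48*(-884) = 42432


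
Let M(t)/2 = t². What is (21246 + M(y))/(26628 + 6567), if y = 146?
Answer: 63878/33195 ≈ 1.9243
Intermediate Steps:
M(t) = 2*t²
(21246 + M(y))/(26628 + 6567) = (21246 + 2*146²)/(26628 + 6567) = (21246 + 2*21316)/33195 = (21246 + 42632)*(1/33195) = 63878*(1/33195) = 63878/33195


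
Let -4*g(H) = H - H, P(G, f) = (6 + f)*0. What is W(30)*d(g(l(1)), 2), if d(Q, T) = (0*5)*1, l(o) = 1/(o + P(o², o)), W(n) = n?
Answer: 0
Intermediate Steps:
P(G, f) = 0
l(o) = 1/o (l(o) = 1/(o + 0) = 1/o)
g(H) = 0 (g(H) = -(H - H)/4 = -¼*0 = 0)
d(Q, T) = 0 (d(Q, T) = 0*1 = 0)
W(30)*d(g(l(1)), 2) = 30*0 = 0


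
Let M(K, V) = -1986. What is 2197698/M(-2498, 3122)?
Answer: -366283/331 ≈ -1106.6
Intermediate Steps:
2197698/M(-2498, 3122) = 2197698/(-1986) = 2197698*(-1/1986) = -366283/331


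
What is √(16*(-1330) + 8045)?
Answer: I*√13235 ≈ 115.04*I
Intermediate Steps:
√(16*(-1330) + 8045) = √(-21280 + 8045) = √(-13235) = I*√13235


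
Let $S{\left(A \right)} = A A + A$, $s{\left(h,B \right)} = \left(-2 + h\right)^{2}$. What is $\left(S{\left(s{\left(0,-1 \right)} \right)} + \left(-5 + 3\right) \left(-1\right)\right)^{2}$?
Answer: $484$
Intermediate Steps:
$S{\left(A \right)} = A + A^{2}$ ($S{\left(A \right)} = A^{2} + A = A + A^{2}$)
$\left(S{\left(s{\left(0,-1 \right)} \right)} + \left(-5 + 3\right) \left(-1\right)\right)^{2} = \left(\left(-2 + 0\right)^{2} \left(1 + \left(-2 + 0\right)^{2}\right) + \left(-5 + 3\right) \left(-1\right)\right)^{2} = \left(\left(-2\right)^{2} \left(1 + \left(-2\right)^{2}\right) - -2\right)^{2} = \left(4 \left(1 + 4\right) + 2\right)^{2} = \left(4 \cdot 5 + 2\right)^{2} = \left(20 + 2\right)^{2} = 22^{2} = 484$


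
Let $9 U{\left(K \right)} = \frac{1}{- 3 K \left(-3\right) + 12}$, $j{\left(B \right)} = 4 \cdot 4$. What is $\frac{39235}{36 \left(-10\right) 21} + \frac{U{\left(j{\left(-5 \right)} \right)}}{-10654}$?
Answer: $- \frac{19407593}{3739554} \approx -5.1898$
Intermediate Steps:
$j{\left(B \right)} = 16$
$U{\left(K \right)} = \frac{1}{9 \left(12 + 9 K\right)}$ ($U{\left(K \right)} = \frac{1}{9 \left(- 3 K \left(-3\right) + 12\right)} = \frac{1}{9 \left(9 K + 12\right)} = \frac{1}{9 \left(12 + 9 K\right)}$)
$\frac{39235}{36 \left(-10\right) 21} + \frac{U{\left(j{\left(-5 \right)} \right)}}{-10654} = \frac{39235}{36 \left(-10\right) 21} + \frac{\frac{1}{27} \frac{1}{4 + 3 \cdot 16}}{-10654} = \frac{39235}{\left(-360\right) 21} + \frac{1}{27 \left(4 + 48\right)} \left(- \frac{1}{10654}\right) = \frac{39235}{-7560} + \frac{1}{27 \cdot 52} \left(- \frac{1}{10654}\right) = 39235 \left(- \frac{1}{7560}\right) + \frac{1}{27} \cdot \frac{1}{52} \left(- \frac{1}{10654}\right) = - \frac{1121}{216} + \frac{1}{1404} \left(- \frac{1}{10654}\right) = - \frac{1121}{216} - \frac{1}{14958216} = - \frac{19407593}{3739554}$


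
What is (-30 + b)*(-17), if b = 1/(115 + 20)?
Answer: 68833/135 ≈ 509.87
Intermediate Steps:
b = 1/135 ≈ 0.0074074
(-30 + b)*(-17) = (-30 + 1/135)*(-17) = -4049/135*(-17) = 68833/135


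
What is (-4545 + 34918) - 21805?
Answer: 8568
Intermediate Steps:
(-4545 + 34918) - 21805 = 30373 - 21805 = 8568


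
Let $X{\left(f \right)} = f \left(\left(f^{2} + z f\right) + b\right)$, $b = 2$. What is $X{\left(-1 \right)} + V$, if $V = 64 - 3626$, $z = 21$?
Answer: $-3544$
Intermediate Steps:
$X{\left(f \right)} = f \left(2 + f^{2} + 21 f\right)$ ($X{\left(f \right)} = f \left(\left(f^{2} + 21 f\right) + 2\right) = f \left(2 + f^{2} + 21 f\right)$)
$V = -3562$ ($V = 64 - 3626 = -3562$)
$X{\left(-1 \right)} + V = - (2 + \left(-1\right)^{2} + 21 \left(-1\right)) - 3562 = - (2 + 1 - 21) - 3562 = \left(-1\right) \left(-18\right) - 3562 = 18 - 3562 = -3544$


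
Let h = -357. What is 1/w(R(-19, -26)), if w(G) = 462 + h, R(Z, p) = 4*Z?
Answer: 1/105 ≈ 0.0095238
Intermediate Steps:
w(G) = 105 (w(G) = 462 - 357 = 105)
1/w(R(-19, -26)) = 1/105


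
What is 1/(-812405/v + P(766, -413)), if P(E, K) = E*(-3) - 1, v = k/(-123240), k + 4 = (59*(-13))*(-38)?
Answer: 4857/16675632457 ≈ 2.9126e-7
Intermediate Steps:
k = 29142 (k = -4 + (59*(-13))*(-38) = -4 - 767*(-38) = -4 + 29146 = 29142)
v = -4857/20540 (v = 29142/(-123240) = 29142*(-1/123240) = -4857/20540 ≈ -0.23647)
P(E, K) = -1 - 3*E (P(E, K) = -3*E - 1 = -1 - 3*E)
1/(-812405/v + P(766, -413)) = 1/(-812405/(-4857/20540) + (-1 - 3*766)) = 1/(-812405*(-20540/4857) + (-1 - 2298)) = 1/(16686798700/4857 - 2299) = 1/(16675632457/4857) = 4857/16675632457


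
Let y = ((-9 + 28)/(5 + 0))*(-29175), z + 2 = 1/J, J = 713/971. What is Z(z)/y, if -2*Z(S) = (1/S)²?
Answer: 508369/45903653250 ≈ 1.1075e-5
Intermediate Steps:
J = 713/971 (J = 713*(1/971) = 713/971 ≈ 0.73429)
z = -455/713 (z = -2 + 1/(713/971) = -2 + 971/713 = -455/713 ≈ -0.63815)
y = -110865 (y = (19/5)*(-29175) = -110865)
Z(S) = -1/(2*S²)
Z(z)/y = -1/(2*(-455/713)²)/(-110865) = -½*508369/207025*(-1/110865) = -508369/414050*(-1/110865) = 508369/45903653250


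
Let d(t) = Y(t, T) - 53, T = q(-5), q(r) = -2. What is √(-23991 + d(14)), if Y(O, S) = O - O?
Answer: 2*I*√6011 ≈ 155.06*I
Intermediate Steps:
T = -2
Y(O, S) = 0
d(t) = -53 (d(t) = 0 - 53 = -53)
√(-23991 + d(14)) = √(-23991 - 53) = √(-24044) = 2*I*√6011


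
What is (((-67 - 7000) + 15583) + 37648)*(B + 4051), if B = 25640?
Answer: 1370655324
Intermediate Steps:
(((-67 - 7000) + 15583) + 37648)*(B + 4051) = (((-67 - 7000) + 15583) + 37648)*(25640 + 4051) = ((-7067 + 15583) + 37648)*29691 = (8516 + 37648)*29691 = 46164*29691 = 1370655324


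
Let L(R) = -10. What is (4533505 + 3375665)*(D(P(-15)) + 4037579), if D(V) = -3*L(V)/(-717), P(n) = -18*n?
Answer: 7632201710072070/239 ≈ 3.1934e+13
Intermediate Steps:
D(V) = -10/239 (D(V) = -3*(-10)/(-717) = 30*(-1/717) = -10/239)
(4533505 + 3375665)*(D(P(-15)) + 4037579) = (4533505 + 3375665)*(-10/239 + 4037579) = 7909170*(964981371/239) = 7632201710072070/239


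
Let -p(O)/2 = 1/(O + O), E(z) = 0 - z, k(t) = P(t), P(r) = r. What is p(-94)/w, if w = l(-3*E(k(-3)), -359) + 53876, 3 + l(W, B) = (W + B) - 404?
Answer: 1/4991494 ≈ 2.0034e-7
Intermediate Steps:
k(t) = t
E(z) = -z
p(O) = -1/O (p(O) = -2/(O + O) = -2*1/(2*O) = -1/O)
l(W, B) = -407 + B + W (l(W, B) = -3 + ((W + B) - 404) = -3 + ((B + W) - 404) = -3 + (-404 + B + W) = -407 + B + W)
w = 53101 (w = (-407 - 359 - (-3)*(-3)) + 53876 = (-407 - 359 - 3*3) + 53876 = (-407 - 359 - 9) + 53876 = -775 + 53876 = 53101)
p(-94)/w = -1/(-94)/53101 = -1*(-1/94)*(1/53101) = (1/94)*(1/53101) = 1/4991494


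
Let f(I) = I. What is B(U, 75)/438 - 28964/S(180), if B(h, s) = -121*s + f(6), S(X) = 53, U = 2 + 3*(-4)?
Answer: -4388963/7738 ≈ -567.20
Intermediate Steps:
U = -10 (U = 2 - 12 = -10)
B(h, s) = 6 - 121*s (B(h, s) = -121*s + 6 = 6 - 121*s)
B(U, 75)/438 - 28964/S(180) = (6 - 121*75)/438 - 28964/53 = (6 - 9075)*(1/438) - 28964*1/53 = -9069*1/438 - 28964/53 = -3023/146 - 28964/53 = -4388963/7738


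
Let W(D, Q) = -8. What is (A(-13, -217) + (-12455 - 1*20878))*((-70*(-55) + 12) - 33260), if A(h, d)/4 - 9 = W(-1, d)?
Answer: 979805942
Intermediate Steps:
A(h, d) = 4 (A(h, d) = 36 + 4*(-8) = 36 - 32 = 4)
(A(-13, -217) + (-12455 - 1*20878))*((-70*(-55) + 12) - 33260) = (4 + (-12455 - 1*20878))*((-70*(-55) + 12) - 33260) = (4 + (-12455 - 20878))*((3850 + 12) - 33260) = (4 - 33333)*(3862 - 33260) = -33329*(-29398) = 979805942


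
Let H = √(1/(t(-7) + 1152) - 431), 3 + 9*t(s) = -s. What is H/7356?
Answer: I*√11591547539/38148216 ≈ 0.0028223*I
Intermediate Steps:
t(s) = -⅓ - s/9 (t(s) = -⅓ + (-s)/9 = -⅓ - s/9)
H = I*√11591547539/5186 (H = √(1/((-⅓ - ⅑*(-7)) + 1152) - 431) = √(1/((-⅓ + 7/9) + 1152) - 431) = √(1/(4/9 + 1152) - 431) = √(1/(10372/9) - 431) = √(9/10372 - 431) = √(-4470323/10372) = I*√11591547539/5186 ≈ 20.761*I)
H/7356 = (I*√11591547539/5186)/7356 = (I*√11591547539/5186)*(1/7356) = I*√11591547539/38148216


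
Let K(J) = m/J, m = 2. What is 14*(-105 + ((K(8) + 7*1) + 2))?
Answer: -2681/2 ≈ -1340.5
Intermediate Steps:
K(J) = 2/J
14*(-105 + ((K(8) + 7*1) + 2)) = 14*(-105 + ((2/8 + 7*1) + 2)) = 14*(-105 + ((2*(⅛) + 7) + 2)) = 14*(-105 + ((¼ + 7) + 2)) = 14*(-105 + (29/4 + 2)) = 14*(-105 + 37/4) = 14*(-383/4) = -2681/2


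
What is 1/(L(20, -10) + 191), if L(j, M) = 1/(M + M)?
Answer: 20/3819 ≈ 0.0052370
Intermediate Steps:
L(j, M) = 1/(2*M)
1/(L(20, -10) + 191) = 1/((1/2)/(-10) + 191) = 1/((1/2)*(-1/10) + 191) = 1/(-1/20 + 191) = 1/(3819/20) = 20/3819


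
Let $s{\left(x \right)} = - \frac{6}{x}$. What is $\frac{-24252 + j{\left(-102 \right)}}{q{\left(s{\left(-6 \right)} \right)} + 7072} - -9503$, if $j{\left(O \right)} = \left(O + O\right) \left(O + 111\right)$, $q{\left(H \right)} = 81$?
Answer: $\frac{67948871}{7153} \approx 9499.4$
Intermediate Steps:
$j{\left(O \right)} = 2 O \left(111 + O\right)$
$\frac{-24252 + j{\left(-102 \right)}}{q{\left(s{\left(-6 \right)} \right)} + 7072} - -9503 = \frac{-24252 + 2 \left(-102\right) \left(111 - 102\right)}{81 + 7072} - -9503 = \frac{-24252 + 2 \left(-102\right) 9}{7153} + 9503 = \left(-24252 - 1836\right) \frac{1}{7153} + 9503 = \left(-26088\right) \frac{1}{7153} + 9503 = - \frac{26088}{7153} + 9503 = \frac{67948871}{7153}$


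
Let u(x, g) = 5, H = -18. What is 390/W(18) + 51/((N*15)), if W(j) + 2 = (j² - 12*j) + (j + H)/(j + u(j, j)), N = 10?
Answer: 10651/2650 ≈ 4.0192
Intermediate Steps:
W(j) = -2 + j² - 12*j + (-18 + j)/(5 + j) (W(j) = -2 + ((j² - 12*j) + (j - 18)/(j + 5)) = -2 + ((j² - 12*j) + (-18 + j)/(5 + j)) = -2 + (j² - 12*j + (-18 + j)/(5 + j)) = -2 + j² - 12*j + (-18 + j)/(5 + j))
390/W(18) + 51/((N*15)) = 390/(((-28 + 18³ - 61*18 - 7*18²)/(5 + 18))) + 51/((10*15)) = 390/(((-28 + 5832 - 1098 - 7*324)/23)) + 51/150 = 390/(((-28 + 5832 - 1098 - 2268)/23)) + 51*(1/150) = 390/(((1/23)*2438)) + 17/50 = 390/106 + 17/50 = 390*(1/106) + 17/50 = 195/53 + 17/50 = 10651/2650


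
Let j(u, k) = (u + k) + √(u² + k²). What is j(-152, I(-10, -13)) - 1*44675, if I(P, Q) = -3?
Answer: -44830 + √23113 ≈ -44678.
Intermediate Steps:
j(u, k) = k + u + √(k² + u²) (j(u, k) = (k + u) + √(k² + u²) = k + u + √(k² + u²))
j(-152, I(-10, -13)) - 1*44675 = (-3 - 152 + √((-3)² + (-152)²)) - 1*44675 = (-3 - 152 + √(9 + 23104)) - 44675 = (-3 - 152 + √23113) - 44675 = (-155 + √23113) - 44675 = -44830 + √23113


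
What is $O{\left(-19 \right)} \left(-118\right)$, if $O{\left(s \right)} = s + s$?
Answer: $4484$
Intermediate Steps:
$O{\left(s \right)} = 2 s$
$O{\left(-19 \right)} \left(-118\right) = 2 \left(-19\right) \left(-118\right) = \left(-38\right) \left(-118\right) = 4484$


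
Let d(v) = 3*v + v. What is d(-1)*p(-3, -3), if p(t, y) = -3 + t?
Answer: 24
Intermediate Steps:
d(v) = 4*v
d(-1)*p(-3, -3) = (4*(-1))*(-3 - 3) = -4*(-6) = 24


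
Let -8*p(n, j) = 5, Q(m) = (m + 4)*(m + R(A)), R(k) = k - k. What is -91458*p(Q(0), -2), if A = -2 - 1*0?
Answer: 228645/4 ≈ 57161.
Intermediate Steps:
A = -2 (A = -2 + 0 = -2)
R(k) = 0
Q(m) = m*(4 + m) (Q(m) = (m + 4)*(m + 0) = (4 + m)*m = m*(4 + m))
p(n, j) = -5/8 (p(n, j) = -⅛*5 = -5/8)
-91458*p(Q(0), -2) = -91458*(-5/8) = 228645/4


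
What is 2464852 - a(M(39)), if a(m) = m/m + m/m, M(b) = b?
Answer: 2464850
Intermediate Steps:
a(m) = 2 (a(m) = 1 + 1 = 2)
2464852 - a(M(39)) = 2464852 - 1*2 = 2464852 - 2 = 2464850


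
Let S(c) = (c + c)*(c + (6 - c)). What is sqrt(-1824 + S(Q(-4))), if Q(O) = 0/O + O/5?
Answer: 4*I*sqrt(2865)/5 ≈ 42.821*I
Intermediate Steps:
Q(O) = O/5 (Q(O) = 0 + O*(1/5) = 0 + O/5 = O/5)
S(c) = 12*c (S(c) = (2*c)*6 = 12*c)
sqrt(-1824 + S(Q(-4))) = sqrt(-1824 + 12*((1/5)*(-4))) = sqrt(-1824 + 12*(-4/5)) = sqrt(-1824 - 48/5) = sqrt(-9168/5) = 4*I*sqrt(2865)/5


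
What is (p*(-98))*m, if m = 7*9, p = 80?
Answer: -493920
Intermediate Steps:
m = 63
(p*(-98))*m = (80*(-98))*63 = -7840*63 = -493920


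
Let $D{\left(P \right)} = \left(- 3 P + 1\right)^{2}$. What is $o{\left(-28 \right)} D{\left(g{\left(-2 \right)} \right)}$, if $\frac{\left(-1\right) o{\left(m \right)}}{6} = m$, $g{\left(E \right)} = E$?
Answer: $8232$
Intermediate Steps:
$o{\left(m \right)} = - 6 m$
$D{\left(P \right)} = \left(1 - 3 P\right)^{2}$
$o{\left(-28 \right)} D{\left(g{\left(-2 \right)} \right)} = \left(-6\right) \left(-28\right) \left(-1 + 3 \left(-2\right)\right)^{2} = 168 \left(-1 - 6\right)^{2} = 168 \left(-7\right)^{2} = 168 \cdot 49 = 8232$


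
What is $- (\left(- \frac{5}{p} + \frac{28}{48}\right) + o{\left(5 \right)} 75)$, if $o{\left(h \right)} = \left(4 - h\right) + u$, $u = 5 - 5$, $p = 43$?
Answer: $\frac{38459}{516} \approx 74.533$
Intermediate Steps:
$u = 0$ ($u = 5 - 5 = 0$)
$o{\left(h \right)} = 4 - h$ ($o{\left(h \right)} = \left(4 - h\right) + 0 = 4 - h$)
$- (\left(- \frac{5}{p} + \frac{28}{48}\right) + o{\left(5 \right)} 75) = - (\left(- \frac{5}{43} + \frac{28}{48}\right) + \left(4 - 5\right) 75) = - (\left(\left(-5\right) \frac{1}{43} + 28 \cdot \frac{1}{48}\right) + \left(4 - 5\right) 75) = - (\left(- \frac{5}{43} + \frac{7}{12}\right) - 75) = - (\frac{241}{516} - 75) = \left(-1\right) \left(- \frac{38459}{516}\right) = \frac{38459}{516}$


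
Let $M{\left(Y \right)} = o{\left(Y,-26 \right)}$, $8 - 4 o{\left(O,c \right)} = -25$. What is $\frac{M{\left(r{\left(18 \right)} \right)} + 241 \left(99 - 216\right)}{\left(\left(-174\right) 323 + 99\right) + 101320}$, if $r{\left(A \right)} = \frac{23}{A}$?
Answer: $- \frac{112755}{180868} \approx -0.62341$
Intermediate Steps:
$o{\left(O,c \right)} = \frac{33}{4}$ ($o{\left(O,c \right)} = 2 - - \frac{25}{4} = 2 + \frac{25}{4} = \frac{33}{4}$)
$M{\left(Y \right)} = \frac{33}{4}$
$\frac{M{\left(r{\left(18 \right)} \right)} + 241 \left(99 - 216\right)}{\left(\left(-174\right) 323 + 99\right) + 101320} = \frac{\frac{33}{4} + 241 \left(99 - 216\right)}{\left(\left(-174\right) 323 + 99\right) + 101320} = \frac{\frac{33}{4} + 241 \left(-117\right)}{\left(-56202 + 99\right) + 101320} = \frac{\frac{33}{4} - 28197}{-56103 + 101320} = - \frac{112755}{4 \cdot 45217} = \left(- \frac{112755}{4}\right) \frac{1}{45217} = - \frac{112755}{180868}$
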